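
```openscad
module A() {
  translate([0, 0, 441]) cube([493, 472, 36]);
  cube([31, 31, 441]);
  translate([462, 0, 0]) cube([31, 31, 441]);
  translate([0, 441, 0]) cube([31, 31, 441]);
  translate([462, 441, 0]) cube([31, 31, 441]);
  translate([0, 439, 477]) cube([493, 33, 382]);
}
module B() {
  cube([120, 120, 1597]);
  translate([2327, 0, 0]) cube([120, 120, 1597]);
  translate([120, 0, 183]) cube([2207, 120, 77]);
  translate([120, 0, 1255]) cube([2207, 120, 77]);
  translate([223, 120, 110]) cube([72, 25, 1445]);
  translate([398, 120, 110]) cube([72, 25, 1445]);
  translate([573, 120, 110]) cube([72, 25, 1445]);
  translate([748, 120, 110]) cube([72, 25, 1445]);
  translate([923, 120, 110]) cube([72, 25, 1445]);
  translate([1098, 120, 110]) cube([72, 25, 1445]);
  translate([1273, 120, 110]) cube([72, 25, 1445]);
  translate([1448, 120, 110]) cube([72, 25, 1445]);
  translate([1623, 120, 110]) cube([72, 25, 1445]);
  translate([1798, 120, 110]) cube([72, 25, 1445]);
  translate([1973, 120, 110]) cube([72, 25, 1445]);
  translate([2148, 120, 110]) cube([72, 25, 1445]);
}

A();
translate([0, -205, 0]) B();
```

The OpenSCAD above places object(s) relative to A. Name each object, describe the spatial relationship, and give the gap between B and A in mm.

A is a chair. B is a fence section. The fence section is on the floor beside the chair on its −y side. The gap between the fence section and the chair is 60 mm.

The fence section's nearest face is 60 mm from the chair's −y face.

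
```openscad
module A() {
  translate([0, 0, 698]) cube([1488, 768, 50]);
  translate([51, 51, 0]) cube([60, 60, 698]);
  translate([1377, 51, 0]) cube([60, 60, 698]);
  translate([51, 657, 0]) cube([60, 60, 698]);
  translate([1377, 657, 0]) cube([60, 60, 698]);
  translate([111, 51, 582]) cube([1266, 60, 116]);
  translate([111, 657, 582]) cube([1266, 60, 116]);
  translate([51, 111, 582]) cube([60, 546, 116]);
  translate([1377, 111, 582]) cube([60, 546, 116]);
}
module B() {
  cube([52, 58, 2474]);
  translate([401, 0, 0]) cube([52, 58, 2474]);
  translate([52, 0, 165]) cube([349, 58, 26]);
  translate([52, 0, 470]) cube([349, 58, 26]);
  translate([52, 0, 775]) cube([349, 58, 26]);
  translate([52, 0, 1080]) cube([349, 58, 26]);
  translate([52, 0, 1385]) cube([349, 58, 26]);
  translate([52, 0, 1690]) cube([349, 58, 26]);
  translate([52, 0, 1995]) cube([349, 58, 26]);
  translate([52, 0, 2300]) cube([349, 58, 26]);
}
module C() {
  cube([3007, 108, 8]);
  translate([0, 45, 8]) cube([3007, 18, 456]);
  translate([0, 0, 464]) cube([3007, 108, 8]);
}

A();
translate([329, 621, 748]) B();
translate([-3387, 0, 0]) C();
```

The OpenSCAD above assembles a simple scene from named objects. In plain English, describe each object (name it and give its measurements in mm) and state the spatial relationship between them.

A is a rectangular dining table. The top is 1488×768×50 mm with its upper surface at z = 748 mm. It stands on four 60×60 mm square legs, each inset 51 mm from the nearest pair of top edges, running from the floor to the underside of the top. Four apron rails, 60 mm thick and 116 mm tall, run between adjacent legs with their top edges flush with the underside of the top and their outer faces flush with the legs' outer faces.

B is a straight ladder. Two 52×58 mm vertical rails, 2474 mm tall, stand 453 mm apart (outside-to-outside) with their front faces coplanar on the −y side. 8 rungs, each 58 mm deep and 26 mm tall, span between the inner faces of the rails, front faces flush with the rails. The lowest rung's underside is at z = 165 mm and rungs are spaced 305 mm apart (underside to underside).

C is an I-beam lying along x, 3007 mm long. Overall section height 472 mm. Two flanges 108 mm wide (y) and 8 mm thick, one on the floor and one at the top; a web 18 mm thick runs between them, centred on the flange width.

The ladder is on top of the table. The I-beam is on the floor beside the table on its −x side.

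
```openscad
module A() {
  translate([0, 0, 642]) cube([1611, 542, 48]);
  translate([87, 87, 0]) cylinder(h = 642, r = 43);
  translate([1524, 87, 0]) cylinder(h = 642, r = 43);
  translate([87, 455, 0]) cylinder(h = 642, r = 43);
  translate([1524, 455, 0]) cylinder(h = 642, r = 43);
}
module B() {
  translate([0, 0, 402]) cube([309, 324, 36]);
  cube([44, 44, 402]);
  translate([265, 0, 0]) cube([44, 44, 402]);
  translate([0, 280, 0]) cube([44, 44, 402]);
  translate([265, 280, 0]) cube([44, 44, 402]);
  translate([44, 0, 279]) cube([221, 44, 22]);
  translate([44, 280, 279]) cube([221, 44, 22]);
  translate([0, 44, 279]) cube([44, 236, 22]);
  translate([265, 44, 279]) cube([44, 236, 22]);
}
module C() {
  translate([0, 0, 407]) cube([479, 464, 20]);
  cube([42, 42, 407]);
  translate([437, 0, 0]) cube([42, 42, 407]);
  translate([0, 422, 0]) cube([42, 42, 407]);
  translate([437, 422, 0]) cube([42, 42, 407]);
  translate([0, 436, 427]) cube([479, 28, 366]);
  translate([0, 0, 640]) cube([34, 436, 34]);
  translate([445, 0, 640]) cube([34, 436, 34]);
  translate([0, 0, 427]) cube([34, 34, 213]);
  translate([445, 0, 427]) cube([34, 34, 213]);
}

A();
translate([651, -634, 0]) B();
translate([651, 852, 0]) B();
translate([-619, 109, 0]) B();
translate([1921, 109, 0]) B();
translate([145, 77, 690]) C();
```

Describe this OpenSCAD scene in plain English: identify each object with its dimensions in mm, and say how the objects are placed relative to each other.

A is a table with a 1611×542 mm rectangular top, 48 mm thick, top surface at z = 690 mm, supported by four round legs of 86 mm diameter, each leg's bounding box inset 44 mm from the nearest pair of top edges, running from the floor.

B is a simple wooden stool: a rectangular seat 309 mm (x) by 324 mm (y), 36 mm thick, top face at z = 438 mm, on four square legs, each 44×44 mm in cross-section. The legs rest on z = 0, each flush with a corner of the seat. Four stretchers, 44 mm wide and 22 mm tall, connect adjacent legs with their undersides at z = 279 mm, each running between the inner faces of the legs it joins and aligned with the legs' outer faces on the other axis.

C is a chair. The seat is a 479×464×20 mm slab with its top at z = 427 mm, on four 42×42 mm corner legs (flush with the seat edges, standing on z = 0). A flat backrest 28 mm thick, 366 mm tall, spans the full seat width and rises from the seat top along its +y edge, rear face flush with the rear of the seat. Two armrests of 34×34 mm section run along each side from the seat's front edge to the front of the backrest, top faces 247 mm above the seat top and outer faces flush with the seat's x-edges; a 34×34 mm post under the front of each armrest stands on the seat at the front corner.

Four stools sit around the table at the −y, +y, −x, +x sides. The chair is on top of the table.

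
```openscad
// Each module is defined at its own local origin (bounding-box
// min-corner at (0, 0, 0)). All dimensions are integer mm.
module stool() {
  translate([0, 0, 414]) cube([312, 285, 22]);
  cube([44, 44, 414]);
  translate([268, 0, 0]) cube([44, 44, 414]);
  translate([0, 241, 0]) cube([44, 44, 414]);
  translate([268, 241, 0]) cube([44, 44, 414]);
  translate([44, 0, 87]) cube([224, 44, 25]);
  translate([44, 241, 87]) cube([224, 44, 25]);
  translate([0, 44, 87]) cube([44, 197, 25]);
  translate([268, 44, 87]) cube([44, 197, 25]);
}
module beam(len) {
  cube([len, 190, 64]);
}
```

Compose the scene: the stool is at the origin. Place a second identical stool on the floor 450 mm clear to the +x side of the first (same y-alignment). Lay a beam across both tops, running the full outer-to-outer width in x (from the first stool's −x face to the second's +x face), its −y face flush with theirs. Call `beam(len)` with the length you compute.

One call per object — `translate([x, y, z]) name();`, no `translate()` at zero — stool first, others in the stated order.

stool();
translate([762, 0, 0]) stool();
translate([0, 0, 436]) beam(1074);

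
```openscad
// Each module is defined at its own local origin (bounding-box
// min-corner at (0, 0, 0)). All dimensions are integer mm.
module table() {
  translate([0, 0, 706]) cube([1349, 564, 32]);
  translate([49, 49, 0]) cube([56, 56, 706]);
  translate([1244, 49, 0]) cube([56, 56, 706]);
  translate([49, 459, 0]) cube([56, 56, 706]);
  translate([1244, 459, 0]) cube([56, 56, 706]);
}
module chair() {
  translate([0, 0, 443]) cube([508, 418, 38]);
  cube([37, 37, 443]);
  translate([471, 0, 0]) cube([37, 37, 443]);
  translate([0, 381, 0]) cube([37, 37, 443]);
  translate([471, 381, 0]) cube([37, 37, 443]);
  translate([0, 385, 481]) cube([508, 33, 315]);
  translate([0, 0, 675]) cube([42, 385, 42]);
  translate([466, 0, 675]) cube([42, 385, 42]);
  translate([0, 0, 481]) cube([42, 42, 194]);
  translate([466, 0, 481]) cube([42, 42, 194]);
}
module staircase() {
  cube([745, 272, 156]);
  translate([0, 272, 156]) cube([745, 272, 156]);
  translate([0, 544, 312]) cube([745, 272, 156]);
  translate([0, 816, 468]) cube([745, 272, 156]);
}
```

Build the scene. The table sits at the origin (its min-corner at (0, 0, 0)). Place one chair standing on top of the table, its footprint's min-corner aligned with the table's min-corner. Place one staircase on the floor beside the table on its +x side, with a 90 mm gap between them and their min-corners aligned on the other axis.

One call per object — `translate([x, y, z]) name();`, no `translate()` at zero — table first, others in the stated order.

table();
translate([0, 0, 738]) chair();
translate([1439, 0, 0]) staircase();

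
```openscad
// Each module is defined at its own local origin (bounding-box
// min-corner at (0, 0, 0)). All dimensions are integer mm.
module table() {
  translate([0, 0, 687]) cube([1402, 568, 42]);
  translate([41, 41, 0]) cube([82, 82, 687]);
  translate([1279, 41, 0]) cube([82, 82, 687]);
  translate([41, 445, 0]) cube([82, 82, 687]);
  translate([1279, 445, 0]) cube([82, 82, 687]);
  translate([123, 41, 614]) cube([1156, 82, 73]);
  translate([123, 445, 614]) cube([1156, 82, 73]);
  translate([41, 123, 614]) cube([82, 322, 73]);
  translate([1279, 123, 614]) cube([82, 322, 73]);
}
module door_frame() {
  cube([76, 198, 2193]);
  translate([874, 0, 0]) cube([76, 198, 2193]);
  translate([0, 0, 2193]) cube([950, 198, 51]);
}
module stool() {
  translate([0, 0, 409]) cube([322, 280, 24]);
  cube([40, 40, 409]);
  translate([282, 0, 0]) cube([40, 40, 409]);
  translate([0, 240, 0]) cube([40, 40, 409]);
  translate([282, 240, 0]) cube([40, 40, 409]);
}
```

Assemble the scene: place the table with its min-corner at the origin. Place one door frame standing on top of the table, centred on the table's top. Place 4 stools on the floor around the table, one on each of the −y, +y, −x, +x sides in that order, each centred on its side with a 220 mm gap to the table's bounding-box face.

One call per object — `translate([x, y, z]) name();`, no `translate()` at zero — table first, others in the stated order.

table();
translate([226, 185, 729]) door_frame();
translate([540, -500, 0]) stool();
translate([540, 788, 0]) stool();
translate([-542, 144, 0]) stool();
translate([1622, 144, 0]) stool();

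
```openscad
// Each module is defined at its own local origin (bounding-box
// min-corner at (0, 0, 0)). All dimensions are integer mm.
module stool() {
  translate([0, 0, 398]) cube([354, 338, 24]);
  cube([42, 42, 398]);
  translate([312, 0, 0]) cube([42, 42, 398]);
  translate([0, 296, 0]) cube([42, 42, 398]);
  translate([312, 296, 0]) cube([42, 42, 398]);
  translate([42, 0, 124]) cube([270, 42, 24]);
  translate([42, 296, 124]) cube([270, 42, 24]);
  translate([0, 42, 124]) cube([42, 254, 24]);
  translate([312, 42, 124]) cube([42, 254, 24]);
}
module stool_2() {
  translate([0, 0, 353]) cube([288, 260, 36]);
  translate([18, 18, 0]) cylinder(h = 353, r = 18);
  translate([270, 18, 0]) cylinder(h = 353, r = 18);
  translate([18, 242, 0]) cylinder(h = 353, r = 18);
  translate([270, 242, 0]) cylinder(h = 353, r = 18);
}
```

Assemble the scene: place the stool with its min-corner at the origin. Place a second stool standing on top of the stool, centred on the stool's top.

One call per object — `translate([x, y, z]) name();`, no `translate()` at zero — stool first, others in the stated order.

stool();
translate([33, 39, 422]) stool_2();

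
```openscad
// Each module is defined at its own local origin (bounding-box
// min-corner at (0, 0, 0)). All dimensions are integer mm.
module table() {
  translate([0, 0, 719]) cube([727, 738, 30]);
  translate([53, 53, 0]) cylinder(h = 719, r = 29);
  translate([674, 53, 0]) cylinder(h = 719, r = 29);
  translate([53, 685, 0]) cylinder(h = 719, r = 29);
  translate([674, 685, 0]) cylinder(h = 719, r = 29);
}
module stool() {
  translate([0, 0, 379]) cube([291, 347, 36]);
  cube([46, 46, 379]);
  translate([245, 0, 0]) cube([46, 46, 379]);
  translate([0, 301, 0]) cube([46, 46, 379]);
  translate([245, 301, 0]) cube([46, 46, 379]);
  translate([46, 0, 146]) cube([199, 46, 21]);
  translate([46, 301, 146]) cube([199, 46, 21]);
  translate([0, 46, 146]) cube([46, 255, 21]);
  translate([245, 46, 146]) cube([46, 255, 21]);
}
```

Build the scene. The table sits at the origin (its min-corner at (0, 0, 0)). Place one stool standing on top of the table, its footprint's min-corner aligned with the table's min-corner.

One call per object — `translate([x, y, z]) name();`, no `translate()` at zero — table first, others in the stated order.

table();
translate([0, 0, 749]) stool();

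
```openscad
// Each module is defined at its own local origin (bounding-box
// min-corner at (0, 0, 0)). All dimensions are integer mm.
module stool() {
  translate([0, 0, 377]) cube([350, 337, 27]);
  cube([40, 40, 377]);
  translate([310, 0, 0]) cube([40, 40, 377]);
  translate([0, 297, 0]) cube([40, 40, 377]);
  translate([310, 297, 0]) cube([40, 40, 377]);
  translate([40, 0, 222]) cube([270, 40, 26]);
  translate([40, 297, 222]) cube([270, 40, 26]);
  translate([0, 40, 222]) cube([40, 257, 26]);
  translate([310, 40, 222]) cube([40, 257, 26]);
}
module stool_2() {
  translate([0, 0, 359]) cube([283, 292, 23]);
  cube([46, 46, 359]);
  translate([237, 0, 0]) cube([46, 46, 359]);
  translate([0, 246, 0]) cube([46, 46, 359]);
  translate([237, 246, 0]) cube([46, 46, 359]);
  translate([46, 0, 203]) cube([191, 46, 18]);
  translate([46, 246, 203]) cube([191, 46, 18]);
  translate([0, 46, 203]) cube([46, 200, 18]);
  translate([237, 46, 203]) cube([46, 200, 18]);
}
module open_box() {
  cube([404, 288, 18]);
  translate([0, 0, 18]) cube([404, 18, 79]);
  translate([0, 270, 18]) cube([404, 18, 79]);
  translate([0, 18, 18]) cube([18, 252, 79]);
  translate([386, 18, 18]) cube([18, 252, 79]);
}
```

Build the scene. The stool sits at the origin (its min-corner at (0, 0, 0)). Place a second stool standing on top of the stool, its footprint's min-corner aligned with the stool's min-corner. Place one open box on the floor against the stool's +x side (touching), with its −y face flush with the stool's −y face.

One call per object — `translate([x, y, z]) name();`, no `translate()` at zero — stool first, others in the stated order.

stool();
translate([0, 0, 404]) stool_2();
translate([350, 0, 0]) open_box();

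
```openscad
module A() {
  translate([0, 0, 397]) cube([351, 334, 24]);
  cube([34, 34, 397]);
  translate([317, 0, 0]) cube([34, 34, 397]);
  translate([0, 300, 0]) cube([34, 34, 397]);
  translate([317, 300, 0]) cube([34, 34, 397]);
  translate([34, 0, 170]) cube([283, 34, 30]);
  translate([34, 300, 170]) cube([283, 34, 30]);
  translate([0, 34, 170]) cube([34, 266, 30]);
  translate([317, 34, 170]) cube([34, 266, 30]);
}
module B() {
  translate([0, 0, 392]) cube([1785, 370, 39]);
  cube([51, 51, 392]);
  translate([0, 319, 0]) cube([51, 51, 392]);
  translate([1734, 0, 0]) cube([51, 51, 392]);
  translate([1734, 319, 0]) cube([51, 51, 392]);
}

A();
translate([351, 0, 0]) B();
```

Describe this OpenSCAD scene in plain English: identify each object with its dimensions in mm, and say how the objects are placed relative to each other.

A is a four-legged stool. The seat is a 351×334×24 mm slab whose top surface is at z = 421 mm; four square legs, each 34×34 mm in cross-section, run from the floor (z = 0) to the underside of the seat, each flush with a corner of the seat. Four stretchers, 34 mm wide and 30 mm tall, connect adjacent legs with their undersides at z = 170 mm, each running between the inner faces of the legs it joins and aligned with the legs' outer faces on the other axis.

B is a long wooden bench with a 1785 mm (x) × 370 mm (y) seat, 39 mm thick, its top surface 431 mm above the floor. Four 51 mm square legs at the seat corners, flush with the edges, run from z = 0 to the seat underside.

The bench is against the stool's +x side, with their −y faces flush.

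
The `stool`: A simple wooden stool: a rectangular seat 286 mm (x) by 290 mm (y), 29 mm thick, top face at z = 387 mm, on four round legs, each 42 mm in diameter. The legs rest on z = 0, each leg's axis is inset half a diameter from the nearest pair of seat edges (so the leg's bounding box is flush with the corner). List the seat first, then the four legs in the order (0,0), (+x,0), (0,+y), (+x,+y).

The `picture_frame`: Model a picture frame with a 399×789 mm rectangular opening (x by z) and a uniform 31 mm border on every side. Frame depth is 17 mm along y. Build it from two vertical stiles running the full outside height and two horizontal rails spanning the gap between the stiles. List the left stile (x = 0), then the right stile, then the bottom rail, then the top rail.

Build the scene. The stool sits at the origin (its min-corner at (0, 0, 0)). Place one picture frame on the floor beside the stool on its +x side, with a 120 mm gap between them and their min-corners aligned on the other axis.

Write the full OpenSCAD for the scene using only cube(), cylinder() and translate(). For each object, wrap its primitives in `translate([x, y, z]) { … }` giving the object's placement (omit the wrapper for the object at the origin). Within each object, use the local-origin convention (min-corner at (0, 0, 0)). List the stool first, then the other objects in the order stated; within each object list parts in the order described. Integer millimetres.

translate([0, 0, 358]) cube([286, 290, 29]);
translate([21, 21, 0]) cylinder(h = 358, r = 21);
translate([265, 21, 0]) cylinder(h = 358, r = 21);
translate([21, 269, 0]) cylinder(h = 358, r = 21);
translate([265, 269, 0]) cylinder(h = 358, r = 21);
translate([406, 0, 0]) {
  cube([31, 17, 851]);
  translate([430, 0, 0]) cube([31, 17, 851]);
  translate([31, 0, 0]) cube([399, 17, 31]);
  translate([31, 0, 820]) cube([399, 17, 31]);
}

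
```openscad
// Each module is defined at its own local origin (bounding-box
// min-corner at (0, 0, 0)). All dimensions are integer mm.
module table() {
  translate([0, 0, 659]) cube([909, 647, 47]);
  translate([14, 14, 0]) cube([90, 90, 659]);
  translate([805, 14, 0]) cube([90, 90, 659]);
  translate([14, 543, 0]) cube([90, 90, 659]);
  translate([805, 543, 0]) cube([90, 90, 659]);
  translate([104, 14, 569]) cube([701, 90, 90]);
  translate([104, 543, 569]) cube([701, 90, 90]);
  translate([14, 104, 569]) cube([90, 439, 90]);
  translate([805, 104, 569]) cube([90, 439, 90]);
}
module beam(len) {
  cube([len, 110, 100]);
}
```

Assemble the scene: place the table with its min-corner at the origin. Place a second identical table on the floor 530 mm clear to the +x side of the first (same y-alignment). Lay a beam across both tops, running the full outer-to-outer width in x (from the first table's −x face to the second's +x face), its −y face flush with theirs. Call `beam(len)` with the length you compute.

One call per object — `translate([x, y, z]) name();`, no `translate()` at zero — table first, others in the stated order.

table();
translate([1439, 0, 0]) table();
translate([0, 0, 706]) beam(2348);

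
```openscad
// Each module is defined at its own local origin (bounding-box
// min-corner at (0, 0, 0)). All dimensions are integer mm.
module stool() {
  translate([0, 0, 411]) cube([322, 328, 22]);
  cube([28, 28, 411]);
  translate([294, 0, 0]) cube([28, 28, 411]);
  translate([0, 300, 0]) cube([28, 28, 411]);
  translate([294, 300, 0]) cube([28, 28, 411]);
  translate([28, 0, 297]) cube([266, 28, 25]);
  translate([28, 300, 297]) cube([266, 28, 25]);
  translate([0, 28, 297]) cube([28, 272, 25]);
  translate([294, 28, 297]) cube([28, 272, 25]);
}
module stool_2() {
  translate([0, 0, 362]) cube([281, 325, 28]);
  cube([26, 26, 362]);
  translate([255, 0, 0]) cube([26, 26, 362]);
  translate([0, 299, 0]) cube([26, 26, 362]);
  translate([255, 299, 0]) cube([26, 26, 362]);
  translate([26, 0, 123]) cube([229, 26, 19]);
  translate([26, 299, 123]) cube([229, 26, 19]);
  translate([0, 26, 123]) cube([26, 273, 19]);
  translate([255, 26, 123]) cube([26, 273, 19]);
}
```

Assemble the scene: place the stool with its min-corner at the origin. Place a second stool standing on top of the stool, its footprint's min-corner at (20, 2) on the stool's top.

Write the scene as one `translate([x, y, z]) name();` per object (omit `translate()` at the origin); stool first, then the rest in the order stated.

stool();
translate([20, 2, 433]) stool_2();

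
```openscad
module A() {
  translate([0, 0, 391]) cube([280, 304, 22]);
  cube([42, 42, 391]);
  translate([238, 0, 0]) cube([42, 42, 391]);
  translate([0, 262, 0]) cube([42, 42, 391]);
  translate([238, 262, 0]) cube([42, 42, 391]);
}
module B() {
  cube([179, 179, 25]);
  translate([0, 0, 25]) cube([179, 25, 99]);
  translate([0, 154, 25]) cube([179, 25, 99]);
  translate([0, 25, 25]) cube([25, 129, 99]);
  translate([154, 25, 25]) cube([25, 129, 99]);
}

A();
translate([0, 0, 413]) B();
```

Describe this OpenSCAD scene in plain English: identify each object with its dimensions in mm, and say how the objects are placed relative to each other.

A is a four-legged stool. The seat is a 280×304×22 mm slab whose top surface is at z = 413 mm; four square legs, each 42×42 mm in cross-section, run from the floor (z = 0) to the underside of the seat, each flush with a corner of the seat.

B is an open-topped rectangular box: outside dimensions 179×179×124 mm, with a uniform wall and base thickness of 25 mm. The base is a full 179×179 slab on the floor; four walls sit on top of the base. The front and back walls (the −y and +y sides) span the full width; the two side walls fit between them.

The open box is on top of the stool.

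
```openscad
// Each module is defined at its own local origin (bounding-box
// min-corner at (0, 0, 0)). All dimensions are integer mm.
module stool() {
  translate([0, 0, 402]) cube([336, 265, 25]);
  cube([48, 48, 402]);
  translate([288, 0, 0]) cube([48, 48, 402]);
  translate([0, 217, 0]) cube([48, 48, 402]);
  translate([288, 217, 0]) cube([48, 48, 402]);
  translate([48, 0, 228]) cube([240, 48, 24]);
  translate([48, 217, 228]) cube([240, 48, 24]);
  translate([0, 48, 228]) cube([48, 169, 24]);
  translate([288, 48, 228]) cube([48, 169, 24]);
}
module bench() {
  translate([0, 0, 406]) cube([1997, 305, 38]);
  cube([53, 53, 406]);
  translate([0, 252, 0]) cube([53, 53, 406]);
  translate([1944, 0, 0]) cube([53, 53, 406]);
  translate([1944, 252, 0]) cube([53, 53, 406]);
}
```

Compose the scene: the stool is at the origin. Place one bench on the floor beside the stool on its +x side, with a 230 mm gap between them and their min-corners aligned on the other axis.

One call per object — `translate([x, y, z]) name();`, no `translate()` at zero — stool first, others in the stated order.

stool();
translate([566, 0, 0]) bench();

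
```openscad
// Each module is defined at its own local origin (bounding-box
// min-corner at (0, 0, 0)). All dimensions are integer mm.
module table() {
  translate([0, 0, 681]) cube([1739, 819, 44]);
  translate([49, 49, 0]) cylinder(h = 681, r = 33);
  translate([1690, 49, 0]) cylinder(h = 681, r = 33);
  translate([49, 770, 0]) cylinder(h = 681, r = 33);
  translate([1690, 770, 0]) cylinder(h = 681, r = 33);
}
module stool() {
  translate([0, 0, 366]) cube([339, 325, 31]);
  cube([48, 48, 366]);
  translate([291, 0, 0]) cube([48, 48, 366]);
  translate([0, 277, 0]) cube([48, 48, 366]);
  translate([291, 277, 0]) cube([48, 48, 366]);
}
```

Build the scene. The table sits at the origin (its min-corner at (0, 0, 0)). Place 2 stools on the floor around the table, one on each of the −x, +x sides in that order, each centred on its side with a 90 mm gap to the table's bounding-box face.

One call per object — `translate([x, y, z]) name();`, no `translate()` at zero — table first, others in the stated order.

table();
translate([-429, 247, 0]) stool();
translate([1829, 247, 0]) stool();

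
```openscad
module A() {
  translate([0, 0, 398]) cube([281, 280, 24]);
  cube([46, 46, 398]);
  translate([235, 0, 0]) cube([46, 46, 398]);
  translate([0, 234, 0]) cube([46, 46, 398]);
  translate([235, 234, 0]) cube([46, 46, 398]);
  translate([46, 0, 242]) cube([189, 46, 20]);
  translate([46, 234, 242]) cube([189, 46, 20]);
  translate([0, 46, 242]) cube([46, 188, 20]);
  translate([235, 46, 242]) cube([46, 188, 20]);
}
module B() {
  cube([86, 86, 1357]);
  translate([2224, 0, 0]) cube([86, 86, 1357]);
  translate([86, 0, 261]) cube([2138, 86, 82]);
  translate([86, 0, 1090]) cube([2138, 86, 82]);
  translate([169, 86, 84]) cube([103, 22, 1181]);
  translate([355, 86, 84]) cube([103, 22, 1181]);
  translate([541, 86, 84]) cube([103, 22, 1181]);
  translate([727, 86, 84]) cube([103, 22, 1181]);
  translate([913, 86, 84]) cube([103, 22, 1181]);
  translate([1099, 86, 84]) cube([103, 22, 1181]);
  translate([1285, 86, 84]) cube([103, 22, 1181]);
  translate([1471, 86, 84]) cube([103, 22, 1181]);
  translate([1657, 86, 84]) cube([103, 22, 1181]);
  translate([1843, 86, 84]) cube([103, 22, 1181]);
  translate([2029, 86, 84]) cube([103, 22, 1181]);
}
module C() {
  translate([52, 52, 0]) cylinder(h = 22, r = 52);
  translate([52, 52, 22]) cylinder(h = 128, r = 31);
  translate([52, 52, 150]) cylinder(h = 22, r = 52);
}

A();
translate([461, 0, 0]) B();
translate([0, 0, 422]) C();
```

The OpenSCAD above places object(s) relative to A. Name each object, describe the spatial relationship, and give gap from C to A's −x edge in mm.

The spool's min-x is at 0; the stool's min-x is 0; gap = 0 mm.

A is a stool. B is a fence section. C is a spool. The fence section is on the floor beside the stool on its +x side. The spool is on top of the stool. The gap from the spool to the stool's −x edge is 0 mm.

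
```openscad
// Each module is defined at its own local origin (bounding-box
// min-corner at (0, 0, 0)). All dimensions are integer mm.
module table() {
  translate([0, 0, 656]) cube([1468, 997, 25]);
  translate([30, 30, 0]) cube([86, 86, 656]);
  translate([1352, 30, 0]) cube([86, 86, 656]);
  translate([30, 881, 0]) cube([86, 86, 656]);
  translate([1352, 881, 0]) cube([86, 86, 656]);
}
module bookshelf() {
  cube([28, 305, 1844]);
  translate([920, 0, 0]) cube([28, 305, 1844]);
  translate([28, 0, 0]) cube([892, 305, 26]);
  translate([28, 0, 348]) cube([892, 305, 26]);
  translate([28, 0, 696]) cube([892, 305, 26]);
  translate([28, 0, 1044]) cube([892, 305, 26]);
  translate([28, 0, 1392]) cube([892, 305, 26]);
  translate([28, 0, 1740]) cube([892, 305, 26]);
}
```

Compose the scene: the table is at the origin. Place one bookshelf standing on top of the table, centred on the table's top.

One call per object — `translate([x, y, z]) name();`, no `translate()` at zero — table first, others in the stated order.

table();
translate([260, 346, 681]) bookshelf();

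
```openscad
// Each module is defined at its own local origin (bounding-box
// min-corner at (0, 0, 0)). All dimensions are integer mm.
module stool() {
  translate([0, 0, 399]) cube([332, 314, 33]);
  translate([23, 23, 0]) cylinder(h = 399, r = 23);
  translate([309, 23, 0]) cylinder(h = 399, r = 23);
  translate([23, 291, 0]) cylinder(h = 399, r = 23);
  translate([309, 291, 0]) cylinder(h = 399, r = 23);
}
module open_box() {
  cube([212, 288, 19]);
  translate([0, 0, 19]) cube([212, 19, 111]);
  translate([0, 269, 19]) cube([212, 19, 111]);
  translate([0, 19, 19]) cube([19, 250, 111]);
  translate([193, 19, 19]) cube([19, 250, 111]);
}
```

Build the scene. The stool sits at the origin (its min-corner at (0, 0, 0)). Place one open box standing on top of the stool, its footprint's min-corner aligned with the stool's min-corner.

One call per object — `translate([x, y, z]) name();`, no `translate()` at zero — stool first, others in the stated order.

stool();
translate([0, 0, 432]) open_box();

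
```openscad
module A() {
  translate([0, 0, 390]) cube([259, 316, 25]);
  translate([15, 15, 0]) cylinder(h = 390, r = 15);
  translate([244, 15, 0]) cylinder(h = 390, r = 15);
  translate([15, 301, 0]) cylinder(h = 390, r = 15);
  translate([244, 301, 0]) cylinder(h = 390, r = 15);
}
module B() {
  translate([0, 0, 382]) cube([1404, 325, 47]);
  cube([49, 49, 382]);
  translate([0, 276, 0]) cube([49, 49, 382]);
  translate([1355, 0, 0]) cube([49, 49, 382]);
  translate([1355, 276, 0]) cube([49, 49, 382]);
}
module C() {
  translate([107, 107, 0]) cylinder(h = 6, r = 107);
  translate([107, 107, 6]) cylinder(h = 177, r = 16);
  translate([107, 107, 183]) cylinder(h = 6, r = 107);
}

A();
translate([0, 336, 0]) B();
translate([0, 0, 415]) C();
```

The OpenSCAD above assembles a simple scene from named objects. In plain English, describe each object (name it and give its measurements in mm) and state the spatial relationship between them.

A is a four-legged stool. The seat is 259×316 mm, 25 mm thick, top at z = 415 mm. It stands on four round legs, each 30 mm in diameter, from z = 0 to the seat underside, each leg's axis is inset half a diameter from the nearest pair of seat edges (so the leg's bounding box is flush with the corner).

B is a long wooden bench with a 1404 mm (x) × 325 mm (y) seat, 47 mm thick, its top surface 429 mm above the floor. Four 49 mm square legs at the seat corners, flush with the edges, run from z = 0 to the seat underside.

C is a spool: two coaxial disc flanges of radius 107 mm and thickness 6 mm, joined by a core cylinder of radius 16 mm and height 177 mm. The lower flange rests on z = 0 and the three cylinders share a vertical axis.

The bench is on the floor beside the stool on its +y side. The spool is on top of the stool.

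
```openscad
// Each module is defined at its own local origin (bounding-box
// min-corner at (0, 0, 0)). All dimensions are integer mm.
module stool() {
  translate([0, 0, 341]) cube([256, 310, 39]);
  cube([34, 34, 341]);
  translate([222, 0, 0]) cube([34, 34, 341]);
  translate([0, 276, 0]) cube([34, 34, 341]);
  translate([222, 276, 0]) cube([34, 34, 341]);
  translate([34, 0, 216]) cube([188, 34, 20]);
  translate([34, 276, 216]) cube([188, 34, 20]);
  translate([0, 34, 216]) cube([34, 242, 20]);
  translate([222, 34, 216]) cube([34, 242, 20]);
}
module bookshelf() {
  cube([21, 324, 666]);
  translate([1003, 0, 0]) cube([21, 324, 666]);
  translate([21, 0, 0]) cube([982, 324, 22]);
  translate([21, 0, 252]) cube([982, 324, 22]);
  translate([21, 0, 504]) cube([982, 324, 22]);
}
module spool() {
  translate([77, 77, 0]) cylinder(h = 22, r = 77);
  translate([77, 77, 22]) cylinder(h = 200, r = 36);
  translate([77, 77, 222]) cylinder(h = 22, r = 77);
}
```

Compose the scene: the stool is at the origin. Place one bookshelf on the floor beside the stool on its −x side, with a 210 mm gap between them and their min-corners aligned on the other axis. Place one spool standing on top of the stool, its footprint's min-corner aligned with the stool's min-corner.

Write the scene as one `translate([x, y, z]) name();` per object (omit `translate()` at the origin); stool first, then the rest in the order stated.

stool();
translate([-1234, 0, 0]) bookshelf();
translate([0, 0, 380]) spool();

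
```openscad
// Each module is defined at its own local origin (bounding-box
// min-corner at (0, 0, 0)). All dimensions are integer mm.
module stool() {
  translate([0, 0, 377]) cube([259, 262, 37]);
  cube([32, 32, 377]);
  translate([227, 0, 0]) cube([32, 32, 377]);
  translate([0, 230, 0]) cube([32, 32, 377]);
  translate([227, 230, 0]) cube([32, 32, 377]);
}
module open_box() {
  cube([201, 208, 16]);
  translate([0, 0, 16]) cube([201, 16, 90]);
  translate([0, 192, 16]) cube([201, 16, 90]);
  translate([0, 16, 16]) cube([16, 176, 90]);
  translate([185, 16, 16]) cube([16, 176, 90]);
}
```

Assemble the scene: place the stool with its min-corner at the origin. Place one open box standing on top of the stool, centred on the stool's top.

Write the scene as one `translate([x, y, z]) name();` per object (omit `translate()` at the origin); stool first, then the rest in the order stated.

stool();
translate([29, 27, 414]) open_box();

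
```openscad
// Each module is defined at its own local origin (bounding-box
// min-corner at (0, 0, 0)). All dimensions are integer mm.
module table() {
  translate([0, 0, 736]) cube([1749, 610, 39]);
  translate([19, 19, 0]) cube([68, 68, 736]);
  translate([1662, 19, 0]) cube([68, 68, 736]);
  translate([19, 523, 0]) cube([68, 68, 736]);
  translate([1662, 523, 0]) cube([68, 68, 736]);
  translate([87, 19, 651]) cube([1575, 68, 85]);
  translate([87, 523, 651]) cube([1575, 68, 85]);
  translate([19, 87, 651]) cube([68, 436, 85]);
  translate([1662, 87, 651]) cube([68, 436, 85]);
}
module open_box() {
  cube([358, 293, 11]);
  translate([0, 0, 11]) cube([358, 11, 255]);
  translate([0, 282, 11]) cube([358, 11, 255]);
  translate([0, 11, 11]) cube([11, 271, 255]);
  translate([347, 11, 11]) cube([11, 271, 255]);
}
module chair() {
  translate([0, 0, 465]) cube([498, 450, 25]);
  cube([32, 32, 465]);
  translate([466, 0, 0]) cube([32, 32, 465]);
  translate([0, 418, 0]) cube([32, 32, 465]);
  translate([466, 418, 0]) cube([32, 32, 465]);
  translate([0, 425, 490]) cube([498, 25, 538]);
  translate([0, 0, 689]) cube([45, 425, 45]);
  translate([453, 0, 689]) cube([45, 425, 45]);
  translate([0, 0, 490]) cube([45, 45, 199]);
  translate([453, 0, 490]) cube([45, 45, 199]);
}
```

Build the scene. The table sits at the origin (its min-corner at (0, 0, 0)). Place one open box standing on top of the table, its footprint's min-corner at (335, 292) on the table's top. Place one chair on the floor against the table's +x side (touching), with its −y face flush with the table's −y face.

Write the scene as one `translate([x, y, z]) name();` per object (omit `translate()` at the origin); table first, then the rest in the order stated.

table();
translate([335, 292, 775]) open_box();
translate([1749, 0, 0]) chair();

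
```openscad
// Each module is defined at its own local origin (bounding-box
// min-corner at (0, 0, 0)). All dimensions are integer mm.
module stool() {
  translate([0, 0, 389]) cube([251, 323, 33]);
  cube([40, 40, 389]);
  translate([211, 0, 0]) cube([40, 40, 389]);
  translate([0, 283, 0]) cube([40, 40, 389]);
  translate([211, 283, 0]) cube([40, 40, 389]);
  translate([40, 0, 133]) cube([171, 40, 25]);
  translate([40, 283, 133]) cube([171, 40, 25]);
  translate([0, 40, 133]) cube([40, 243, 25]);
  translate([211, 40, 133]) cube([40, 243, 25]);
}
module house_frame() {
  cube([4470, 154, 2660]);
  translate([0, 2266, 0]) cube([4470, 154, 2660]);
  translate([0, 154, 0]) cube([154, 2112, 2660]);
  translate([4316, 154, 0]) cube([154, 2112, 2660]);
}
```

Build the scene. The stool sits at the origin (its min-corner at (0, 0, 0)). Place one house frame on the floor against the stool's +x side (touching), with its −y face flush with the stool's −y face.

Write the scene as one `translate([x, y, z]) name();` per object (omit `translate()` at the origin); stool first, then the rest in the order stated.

stool();
translate([251, 0, 0]) house_frame();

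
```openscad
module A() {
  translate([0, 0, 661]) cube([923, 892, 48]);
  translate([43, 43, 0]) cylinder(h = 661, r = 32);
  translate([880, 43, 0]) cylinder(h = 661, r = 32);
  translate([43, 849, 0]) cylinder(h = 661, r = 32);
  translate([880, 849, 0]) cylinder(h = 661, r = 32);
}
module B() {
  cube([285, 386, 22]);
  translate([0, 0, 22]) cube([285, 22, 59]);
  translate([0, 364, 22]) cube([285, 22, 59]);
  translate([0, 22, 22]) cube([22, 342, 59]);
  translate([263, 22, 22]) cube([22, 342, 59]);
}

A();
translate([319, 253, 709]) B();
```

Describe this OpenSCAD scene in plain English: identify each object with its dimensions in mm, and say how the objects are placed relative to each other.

A is a table with a 923×892 mm rectangular top, 48 mm thick, top surface at z = 709 mm, supported by four round legs of 64 mm diameter, each leg's bounding box inset 11 mm from the nearest pair of top edges, running from the floor.

B is an open storage box with external size 285×386×81 mm and wall thickness 22 mm (the base is also 22 mm thick). The base covers the whole footprint; the four walls stand on the base, with the y-facing walls full-width and the x-facing walls fitting between their inner faces.

The open box is on top of the table, centred.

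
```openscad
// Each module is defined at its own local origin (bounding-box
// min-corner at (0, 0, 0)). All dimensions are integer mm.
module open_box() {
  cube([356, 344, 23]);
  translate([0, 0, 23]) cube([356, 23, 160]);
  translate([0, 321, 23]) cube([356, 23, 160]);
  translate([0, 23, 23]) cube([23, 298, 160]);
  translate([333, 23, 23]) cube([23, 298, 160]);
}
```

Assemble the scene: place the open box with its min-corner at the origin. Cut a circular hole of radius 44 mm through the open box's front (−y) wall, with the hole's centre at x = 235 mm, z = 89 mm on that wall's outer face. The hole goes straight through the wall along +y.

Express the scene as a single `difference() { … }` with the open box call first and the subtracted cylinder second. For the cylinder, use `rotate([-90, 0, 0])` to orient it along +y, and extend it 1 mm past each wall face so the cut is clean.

difference() {
  open_box();
  translate([235, -1, 89]) rotate([-90, 0, 0]) cylinder(h = 25, r = 44);
}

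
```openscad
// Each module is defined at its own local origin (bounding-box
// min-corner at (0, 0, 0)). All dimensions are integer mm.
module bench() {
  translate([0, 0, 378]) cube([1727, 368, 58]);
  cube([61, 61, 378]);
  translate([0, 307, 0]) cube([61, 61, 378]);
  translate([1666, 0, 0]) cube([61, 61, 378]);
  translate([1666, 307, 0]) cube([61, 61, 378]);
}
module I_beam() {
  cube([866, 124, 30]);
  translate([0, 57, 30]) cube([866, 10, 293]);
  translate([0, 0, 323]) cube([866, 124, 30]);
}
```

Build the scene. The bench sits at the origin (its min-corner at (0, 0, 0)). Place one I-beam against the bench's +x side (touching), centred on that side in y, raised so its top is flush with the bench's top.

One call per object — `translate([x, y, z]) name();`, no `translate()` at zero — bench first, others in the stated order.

bench();
translate([1727, 122, 83]) I_beam();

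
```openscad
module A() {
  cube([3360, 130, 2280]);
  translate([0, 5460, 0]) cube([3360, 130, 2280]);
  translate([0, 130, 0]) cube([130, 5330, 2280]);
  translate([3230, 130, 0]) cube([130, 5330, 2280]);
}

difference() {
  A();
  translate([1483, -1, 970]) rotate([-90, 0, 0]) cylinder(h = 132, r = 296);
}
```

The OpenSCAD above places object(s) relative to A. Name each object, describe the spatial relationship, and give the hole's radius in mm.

A is a house frame. The house frame has a circular hole through its front wall. The hole's radius is 296 mm.

The subtracted cylinder has r = 296 mm.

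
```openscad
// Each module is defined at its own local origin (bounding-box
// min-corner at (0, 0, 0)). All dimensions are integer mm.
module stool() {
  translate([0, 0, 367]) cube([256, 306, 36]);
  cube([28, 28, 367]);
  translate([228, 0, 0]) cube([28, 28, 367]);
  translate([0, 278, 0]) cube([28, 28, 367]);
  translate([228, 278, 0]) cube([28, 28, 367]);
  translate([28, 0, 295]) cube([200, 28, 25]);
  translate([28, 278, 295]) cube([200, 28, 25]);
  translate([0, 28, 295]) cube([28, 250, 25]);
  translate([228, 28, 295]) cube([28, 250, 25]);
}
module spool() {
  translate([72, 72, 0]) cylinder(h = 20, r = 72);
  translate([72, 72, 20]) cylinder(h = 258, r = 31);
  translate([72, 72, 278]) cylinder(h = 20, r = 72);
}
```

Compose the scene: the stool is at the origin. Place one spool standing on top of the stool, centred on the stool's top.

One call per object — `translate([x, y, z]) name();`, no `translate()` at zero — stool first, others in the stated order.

stool();
translate([56, 81, 403]) spool();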